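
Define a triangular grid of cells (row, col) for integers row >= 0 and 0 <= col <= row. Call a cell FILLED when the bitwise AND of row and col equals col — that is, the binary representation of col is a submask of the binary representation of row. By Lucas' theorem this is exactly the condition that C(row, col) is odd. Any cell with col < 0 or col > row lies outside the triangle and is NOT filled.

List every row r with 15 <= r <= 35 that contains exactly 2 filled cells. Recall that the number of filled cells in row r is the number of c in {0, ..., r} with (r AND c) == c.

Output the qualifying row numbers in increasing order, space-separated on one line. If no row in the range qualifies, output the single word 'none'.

Row r has 2^popcount(r) filled cells, so we need popcount(r) = log2(2) = 1.
Scan r = 15..35 and keep those with exactly 1 one-bits:
r=15=1111 popcount=4 -> skip
r=16=10000 popcount=1 -> KEEP
r=17=10001 popcount=2 -> skip
r=18=10010 popcount=2 -> skip
r=19=10011 popcount=3 -> skip
r=20=10100 popcount=2 -> skip
r=21=10101 popcount=3 -> skip
r=22=10110 popcount=3 -> skip
r=23=10111 popcount=4 -> skip
r=24=11000 popcount=2 -> skip
r=25=11001 popcount=3 -> skip
r=26=11010 popcount=3 -> skip
r=27=11011 popcount=4 -> skip
r=28=11100 popcount=3 -> skip
r=29=11101 popcount=4 -> skip
r=30=11110 popcount=4 -> skip
r=31=11111 popcount=5 -> skip
r=32=100000 popcount=1 -> KEEP
r=33=100001 popcount=2 -> skip
r=34=100010 popcount=2 -> skip
r=35=100011 popcount=3 -> skip
Kept rows: 16 32

Answer: 16 32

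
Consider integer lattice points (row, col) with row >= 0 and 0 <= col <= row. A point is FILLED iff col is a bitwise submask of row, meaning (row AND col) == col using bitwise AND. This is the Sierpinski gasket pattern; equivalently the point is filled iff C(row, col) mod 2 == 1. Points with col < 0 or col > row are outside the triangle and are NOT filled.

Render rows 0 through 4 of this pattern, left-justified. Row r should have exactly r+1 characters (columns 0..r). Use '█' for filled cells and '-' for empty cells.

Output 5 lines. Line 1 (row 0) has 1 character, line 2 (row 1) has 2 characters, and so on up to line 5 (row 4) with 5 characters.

r0=0: █
r1=1: ██
r2=10: █-█
r3=11: ████
r4=100: █---█

Answer: █
██
█-█
████
█---█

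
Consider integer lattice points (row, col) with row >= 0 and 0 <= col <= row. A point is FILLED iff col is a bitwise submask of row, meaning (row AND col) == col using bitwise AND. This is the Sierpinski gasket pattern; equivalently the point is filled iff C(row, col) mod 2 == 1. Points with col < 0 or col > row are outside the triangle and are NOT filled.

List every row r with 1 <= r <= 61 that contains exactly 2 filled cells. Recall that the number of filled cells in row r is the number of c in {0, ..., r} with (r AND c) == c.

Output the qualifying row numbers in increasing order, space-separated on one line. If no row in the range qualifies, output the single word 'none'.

Answer: 1 2 4 8 16 32

Derivation:
Row r has 2^popcount(r) filled cells, so we need popcount(r) = log2(2) = 1.
Scan r = 1..61 and keep those with exactly 1 one-bits:
r=1=1 popcount=1 -> KEEP
r=2=10 popcount=1 -> KEEP
r=3=11 popcount=2 -> skip
r=4=100 popcount=1 -> KEEP
r=5=101 popcount=2 -> skip
r=6=110 popcount=2 -> skip
r=7=111 popcount=3 -> skip
r=8=1000 popcount=1 -> KEEP
r=9=1001 popcount=2 -> skip
r=10=1010 popcount=2 -> skip
r=11=1011 popcount=3 -> skip
r=12=1100 popcount=2 -> skip
r=13=1101 popcount=3 -> skip
r=14=1110 popcount=3 -> skip
r=15=1111 popcount=4 -> skip
r=16=10000 popcount=1 -> KEEP
r=17=10001 popcount=2 -> skip
r=18=10010 popcount=2 -> skip
r=19=10011 popcount=3 -> skip
r=20=10100 popcount=2 -> skip
r=21=10101 popcount=3 -> skip
r=22=10110 popcount=3 -> skip
r=23=10111 popcount=4 -> skip
r=24=11000 popcount=2 -> skip
r=25=11001 popcount=3 -> skip
r=26=11010 popcount=3 -> skip
r=27=11011 popcount=4 -> skip
r=28=11100 popcount=3 -> skip
r=29=11101 popcount=4 -> skip
r=30=11110 popcount=4 -> skip
r=31=11111 popcount=5 -> skip
r=32=100000 popcount=1 -> KEEP
r=33=100001 popcount=2 -> skip
r=34=100010 popcount=2 -> skip
r=35=100011 popcount=3 -> skip
r=36=100100 popcount=2 -> skip
r=37=100101 popcount=3 -> skip
r=38=100110 popcount=3 -> skip
r=39=100111 popcount=4 -> skip
r=40=101000 popcount=2 -> skip
r=41=101001 popcount=3 -> skip
r=42=101010 popcount=3 -> skip
r=43=101011 popcount=4 -> skip
r=44=101100 popcount=3 -> skip
r=45=101101 popcount=4 -> skip
r=46=101110 popcount=4 -> skip
r=47=101111 popcount=5 -> skip
r=48=110000 popcount=2 -> skip
r=49=110001 popcount=3 -> skip
r=50=110010 popcount=3 -> skip
r=51=110011 popcount=4 -> skip
r=52=110100 popcount=3 -> skip
r=53=110101 popcount=4 -> skip
r=54=110110 popcount=4 -> skip
r=55=110111 popcount=5 -> skip
r=56=111000 popcount=3 -> skip
r=57=111001 popcount=4 -> skip
r=58=111010 popcount=4 -> skip
r=59=111011 popcount=5 -> skip
r=60=111100 popcount=4 -> skip
r=61=111101 popcount=5 -> skip
Kept rows: 1 2 4 8 16 32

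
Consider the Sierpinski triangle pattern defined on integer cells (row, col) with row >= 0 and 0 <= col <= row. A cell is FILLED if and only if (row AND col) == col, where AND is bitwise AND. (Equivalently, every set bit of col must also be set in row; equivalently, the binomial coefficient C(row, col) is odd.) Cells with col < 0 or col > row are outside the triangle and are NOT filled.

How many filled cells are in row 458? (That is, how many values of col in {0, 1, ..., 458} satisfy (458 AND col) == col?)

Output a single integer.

458 in binary = 111001010
popcount(458) = number of 1-bits in 111001010 = 5
A col c satisfies (458 AND c) == c iff every set bit of c is also set in 458; each of the 5 set bits of 458 can independently be on or off in c.
count = 2^5 = 32

Answer: 32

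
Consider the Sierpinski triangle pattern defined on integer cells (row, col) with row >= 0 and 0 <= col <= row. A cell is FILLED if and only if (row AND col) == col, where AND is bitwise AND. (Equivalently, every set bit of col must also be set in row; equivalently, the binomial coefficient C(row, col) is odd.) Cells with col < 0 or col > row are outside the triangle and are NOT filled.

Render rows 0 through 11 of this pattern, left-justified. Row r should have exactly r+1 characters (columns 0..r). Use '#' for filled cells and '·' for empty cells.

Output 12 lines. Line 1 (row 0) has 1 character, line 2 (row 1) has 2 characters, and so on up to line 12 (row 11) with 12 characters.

Answer: #
##
#·#
####
#···#
##··##
#·#·#·#
########
#·······#
##······##
#·#·····#·#
####····####

Derivation:
r0=0: #
r1=1: ##
r2=10: #·#
r3=11: ####
r4=100: #···#
r5=101: ##··##
r6=110: #·#·#·#
r7=111: ########
r8=1000: #·······#
r9=1001: ##······##
r10=1010: #·#·····#·#
r11=1011: ####····####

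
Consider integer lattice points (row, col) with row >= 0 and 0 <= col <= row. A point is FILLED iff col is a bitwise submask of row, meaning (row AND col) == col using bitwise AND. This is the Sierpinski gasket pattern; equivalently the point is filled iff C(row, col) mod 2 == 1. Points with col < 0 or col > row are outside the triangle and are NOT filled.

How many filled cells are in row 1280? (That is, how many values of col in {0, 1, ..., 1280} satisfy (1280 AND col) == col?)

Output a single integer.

1280 in binary = 10100000000
popcount(1280) = number of 1-bits in 10100000000 = 2
A col c satisfies (1280 AND c) == c iff every set bit of c is also set in 1280; each of the 2 set bits of 1280 can independently be on or off in c.
count = 2^2 = 4

Answer: 4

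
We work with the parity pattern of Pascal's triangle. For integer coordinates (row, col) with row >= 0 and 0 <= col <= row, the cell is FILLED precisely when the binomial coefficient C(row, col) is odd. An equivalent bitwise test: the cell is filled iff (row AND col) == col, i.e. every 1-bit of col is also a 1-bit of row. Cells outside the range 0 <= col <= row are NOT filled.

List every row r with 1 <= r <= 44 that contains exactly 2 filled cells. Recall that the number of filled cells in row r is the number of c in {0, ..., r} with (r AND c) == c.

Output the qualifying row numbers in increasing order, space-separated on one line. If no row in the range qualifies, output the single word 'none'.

Answer: 1 2 4 8 16 32

Derivation:
Row r has 2^popcount(r) filled cells, so we need popcount(r) = log2(2) = 1.
Scan r = 1..44 and keep those with exactly 1 one-bits:
r=1=1 popcount=1 -> KEEP
r=2=10 popcount=1 -> KEEP
r=3=11 popcount=2 -> skip
r=4=100 popcount=1 -> KEEP
r=5=101 popcount=2 -> skip
r=6=110 popcount=2 -> skip
r=7=111 popcount=3 -> skip
r=8=1000 popcount=1 -> KEEP
r=9=1001 popcount=2 -> skip
r=10=1010 popcount=2 -> skip
r=11=1011 popcount=3 -> skip
r=12=1100 popcount=2 -> skip
r=13=1101 popcount=3 -> skip
r=14=1110 popcount=3 -> skip
r=15=1111 popcount=4 -> skip
r=16=10000 popcount=1 -> KEEP
r=17=10001 popcount=2 -> skip
r=18=10010 popcount=2 -> skip
r=19=10011 popcount=3 -> skip
r=20=10100 popcount=2 -> skip
r=21=10101 popcount=3 -> skip
r=22=10110 popcount=3 -> skip
r=23=10111 popcount=4 -> skip
r=24=11000 popcount=2 -> skip
r=25=11001 popcount=3 -> skip
r=26=11010 popcount=3 -> skip
r=27=11011 popcount=4 -> skip
r=28=11100 popcount=3 -> skip
r=29=11101 popcount=4 -> skip
r=30=11110 popcount=4 -> skip
r=31=11111 popcount=5 -> skip
r=32=100000 popcount=1 -> KEEP
r=33=100001 popcount=2 -> skip
r=34=100010 popcount=2 -> skip
r=35=100011 popcount=3 -> skip
r=36=100100 popcount=2 -> skip
r=37=100101 popcount=3 -> skip
r=38=100110 popcount=3 -> skip
r=39=100111 popcount=4 -> skip
r=40=101000 popcount=2 -> skip
r=41=101001 popcount=3 -> skip
r=42=101010 popcount=3 -> skip
r=43=101011 popcount=4 -> skip
r=44=101100 popcount=3 -> skip
Kept rows: 1 2 4 8 16 32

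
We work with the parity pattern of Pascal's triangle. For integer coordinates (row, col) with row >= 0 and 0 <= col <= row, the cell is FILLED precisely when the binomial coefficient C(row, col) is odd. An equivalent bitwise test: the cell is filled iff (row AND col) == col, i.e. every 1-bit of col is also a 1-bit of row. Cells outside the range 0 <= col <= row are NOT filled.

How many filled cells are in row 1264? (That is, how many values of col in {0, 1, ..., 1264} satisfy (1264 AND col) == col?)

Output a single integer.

1264 in binary = 10011110000
popcount(1264) = number of 1-bits in 10011110000 = 5
A col c satisfies (1264 AND c) == c iff every set bit of c is also set in 1264; each of the 5 set bits of 1264 can independently be on or off in c.
count = 2^5 = 32

Answer: 32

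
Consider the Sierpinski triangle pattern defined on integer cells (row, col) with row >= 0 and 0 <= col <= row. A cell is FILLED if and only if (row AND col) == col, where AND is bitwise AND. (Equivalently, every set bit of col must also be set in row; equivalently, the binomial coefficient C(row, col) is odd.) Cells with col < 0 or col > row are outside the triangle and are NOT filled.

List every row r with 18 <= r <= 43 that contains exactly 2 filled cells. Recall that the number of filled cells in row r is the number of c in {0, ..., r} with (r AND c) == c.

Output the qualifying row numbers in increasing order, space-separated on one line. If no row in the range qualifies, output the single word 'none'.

Answer: 32

Derivation:
Row r has 2^popcount(r) filled cells, so we need popcount(r) = log2(2) = 1.
Scan r = 18..43 and keep those with exactly 1 one-bits:
r=18=10010 popcount=2 -> skip
r=19=10011 popcount=3 -> skip
r=20=10100 popcount=2 -> skip
r=21=10101 popcount=3 -> skip
r=22=10110 popcount=3 -> skip
r=23=10111 popcount=4 -> skip
r=24=11000 popcount=2 -> skip
r=25=11001 popcount=3 -> skip
r=26=11010 popcount=3 -> skip
r=27=11011 popcount=4 -> skip
r=28=11100 popcount=3 -> skip
r=29=11101 popcount=4 -> skip
r=30=11110 popcount=4 -> skip
r=31=11111 popcount=5 -> skip
r=32=100000 popcount=1 -> KEEP
r=33=100001 popcount=2 -> skip
r=34=100010 popcount=2 -> skip
r=35=100011 popcount=3 -> skip
r=36=100100 popcount=2 -> skip
r=37=100101 popcount=3 -> skip
r=38=100110 popcount=3 -> skip
r=39=100111 popcount=4 -> skip
r=40=101000 popcount=2 -> skip
r=41=101001 popcount=3 -> skip
r=42=101010 popcount=3 -> skip
r=43=101011 popcount=4 -> skip
Kept rows: 32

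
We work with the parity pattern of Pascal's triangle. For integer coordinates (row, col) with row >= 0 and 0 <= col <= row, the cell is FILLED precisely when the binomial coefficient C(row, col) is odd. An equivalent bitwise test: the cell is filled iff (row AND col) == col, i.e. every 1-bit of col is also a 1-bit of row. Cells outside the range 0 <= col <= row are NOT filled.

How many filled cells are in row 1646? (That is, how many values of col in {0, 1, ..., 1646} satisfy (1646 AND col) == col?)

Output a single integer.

1646 in binary = 11001101110
popcount(1646) = number of 1-bits in 11001101110 = 7
A col c satisfies (1646 AND c) == c iff every set bit of c is also set in 1646; each of the 7 set bits of 1646 can independently be on or off in c.
count = 2^7 = 128

Answer: 128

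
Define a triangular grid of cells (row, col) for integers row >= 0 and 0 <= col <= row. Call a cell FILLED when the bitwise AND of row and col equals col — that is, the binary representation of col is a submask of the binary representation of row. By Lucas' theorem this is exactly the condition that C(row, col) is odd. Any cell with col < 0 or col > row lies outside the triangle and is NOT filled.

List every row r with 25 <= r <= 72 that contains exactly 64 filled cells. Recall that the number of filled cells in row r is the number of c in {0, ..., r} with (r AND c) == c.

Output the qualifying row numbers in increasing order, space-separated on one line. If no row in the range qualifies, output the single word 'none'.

Row r has 2^popcount(r) filled cells, so we need popcount(r) = log2(64) = 6.
Scan r = 25..72 and keep those with exactly 6 one-bits:
r=25=11001 popcount=3 -> skip
r=26=11010 popcount=3 -> skip
r=27=11011 popcount=4 -> skip
r=28=11100 popcount=3 -> skip
r=29=11101 popcount=4 -> skip
r=30=11110 popcount=4 -> skip
r=31=11111 popcount=5 -> skip
r=32=100000 popcount=1 -> skip
r=33=100001 popcount=2 -> skip
r=34=100010 popcount=2 -> skip
r=35=100011 popcount=3 -> skip
r=36=100100 popcount=2 -> skip
r=37=100101 popcount=3 -> skip
r=38=100110 popcount=3 -> skip
r=39=100111 popcount=4 -> skip
r=40=101000 popcount=2 -> skip
r=41=101001 popcount=3 -> skip
r=42=101010 popcount=3 -> skip
r=43=101011 popcount=4 -> skip
r=44=101100 popcount=3 -> skip
r=45=101101 popcount=4 -> skip
r=46=101110 popcount=4 -> skip
r=47=101111 popcount=5 -> skip
r=48=110000 popcount=2 -> skip
r=49=110001 popcount=3 -> skip
r=50=110010 popcount=3 -> skip
r=51=110011 popcount=4 -> skip
r=52=110100 popcount=3 -> skip
r=53=110101 popcount=4 -> skip
r=54=110110 popcount=4 -> skip
r=55=110111 popcount=5 -> skip
r=56=111000 popcount=3 -> skip
r=57=111001 popcount=4 -> skip
r=58=111010 popcount=4 -> skip
r=59=111011 popcount=5 -> skip
r=60=111100 popcount=4 -> skip
r=61=111101 popcount=5 -> skip
r=62=111110 popcount=5 -> skip
r=63=111111 popcount=6 -> KEEP
r=64=1000000 popcount=1 -> skip
r=65=1000001 popcount=2 -> skip
r=66=1000010 popcount=2 -> skip
r=67=1000011 popcount=3 -> skip
r=68=1000100 popcount=2 -> skip
r=69=1000101 popcount=3 -> skip
r=70=1000110 popcount=3 -> skip
r=71=1000111 popcount=4 -> skip
r=72=1001000 popcount=2 -> skip
Kept rows: 63

Answer: 63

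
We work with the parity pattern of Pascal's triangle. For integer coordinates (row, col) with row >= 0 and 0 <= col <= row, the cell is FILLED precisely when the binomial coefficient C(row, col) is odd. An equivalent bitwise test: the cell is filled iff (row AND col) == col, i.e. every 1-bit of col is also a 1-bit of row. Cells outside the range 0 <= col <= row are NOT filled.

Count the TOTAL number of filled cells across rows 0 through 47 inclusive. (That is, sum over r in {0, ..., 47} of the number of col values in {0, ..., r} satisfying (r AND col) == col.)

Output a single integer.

r0=0 pc0: +1 =1
r1=1 pc1: +2 =3
r2=10 pc1: +2 =5
r3=11 pc2: +4 =9
r4=100 pc1: +2 =11
r5=101 pc2: +4 =15
r6=110 pc2: +4 =19
r7=111 pc3: +8 =27
r8=1000 pc1: +2 =29
r9=1001 pc2: +4 =33
r10=1010 pc2: +4 =37
r11=1011 pc3: +8 =45
r12=1100 pc2: +4 =49
r13=1101 pc3: +8 =57
r14=1110 pc3: +8 =65
r15=1111 pc4: +16 =81
r16=10000 pc1: +2 =83
r17=10001 pc2: +4 =87
r18=10010 pc2: +4 =91
r19=10011 pc3: +8 =99
r20=10100 pc2: +4 =103
r21=10101 pc3: +8 =111
r22=10110 pc3: +8 =119
r23=10111 pc4: +16 =135
r24=11000 pc2: +4 =139
r25=11001 pc3: +8 =147
r26=11010 pc3: +8 =155
r27=11011 pc4: +16 =171
r28=11100 pc3: +8 =179
r29=11101 pc4: +16 =195
r30=11110 pc4: +16 =211
r31=11111 pc5: +32 =243
r32=100000 pc1: +2 =245
r33=100001 pc2: +4 =249
r34=100010 pc2: +4 =253
r35=100011 pc3: +8 =261
r36=100100 pc2: +4 =265
r37=100101 pc3: +8 =273
r38=100110 pc3: +8 =281
r39=100111 pc4: +16 =297
r40=101000 pc2: +4 =301
r41=101001 pc3: +8 =309
r42=101010 pc3: +8 =317
r43=101011 pc4: +16 =333
r44=101100 pc3: +8 =341
r45=101101 pc4: +16 =357
r46=101110 pc4: +16 =373
r47=101111 pc5: +32 =405

Answer: 405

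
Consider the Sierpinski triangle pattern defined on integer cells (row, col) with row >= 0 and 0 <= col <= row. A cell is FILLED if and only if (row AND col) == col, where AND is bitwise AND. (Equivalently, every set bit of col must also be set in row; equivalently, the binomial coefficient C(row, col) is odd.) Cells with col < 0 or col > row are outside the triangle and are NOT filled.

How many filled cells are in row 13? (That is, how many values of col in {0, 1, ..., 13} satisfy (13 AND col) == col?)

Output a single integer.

Answer: 8

Derivation:
13 in binary = 1101
popcount(13) = number of 1-bits in 1101 = 3
A col c satisfies (13 AND c) == c iff every set bit of c is also set in 13; each of the 3 set bits of 13 can independently be on or off in c.
count = 2^3 = 8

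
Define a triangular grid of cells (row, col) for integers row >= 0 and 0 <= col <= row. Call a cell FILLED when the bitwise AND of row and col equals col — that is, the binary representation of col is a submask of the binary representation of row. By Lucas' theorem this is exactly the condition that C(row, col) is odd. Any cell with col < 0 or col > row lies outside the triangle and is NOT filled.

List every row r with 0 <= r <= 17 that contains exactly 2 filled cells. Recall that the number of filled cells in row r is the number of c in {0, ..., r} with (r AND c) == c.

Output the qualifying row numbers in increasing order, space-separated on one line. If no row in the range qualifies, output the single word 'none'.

Answer: 1 2 4 8 16

Derivation:
Row r has 2^popcount(r) filled cells, so we need popcount(r) = log2(2) = 1.
Scan r = 0..17 and keep those with exactly 1 one-bits:
r=0=0 popcount=0 -> skip
r=1=1 popcount=1 -> KEEP
r=2=10 popcount=1 -> KEEP
r=3=11 popcount=2 -> skip
r=4=100 popcount=1 -> KEEP
r=5=101 popcount=2 -> skip
r=6=110 popcount=2 -> skip
r=7=111 popcount=3 -> skip
r=8=1000 popcount=1 -> KEEP
r=9=1001 popcount=2 -> skip
r=10=1010 popcount=2 -> skip
r=11=1011 popcount=3 -> skip
r=12=1100 popcount=2 -> skip
r=13=1101 popcount=3 -> skip
r=14=1110 popcount=3 -> skip
r=15=1111 popcount=4 -> skip
r=16=10000 popcount=1 -> KEEP
r=17=10001 popcount=2 -> skip
Kept rows: 1 2 4 8 16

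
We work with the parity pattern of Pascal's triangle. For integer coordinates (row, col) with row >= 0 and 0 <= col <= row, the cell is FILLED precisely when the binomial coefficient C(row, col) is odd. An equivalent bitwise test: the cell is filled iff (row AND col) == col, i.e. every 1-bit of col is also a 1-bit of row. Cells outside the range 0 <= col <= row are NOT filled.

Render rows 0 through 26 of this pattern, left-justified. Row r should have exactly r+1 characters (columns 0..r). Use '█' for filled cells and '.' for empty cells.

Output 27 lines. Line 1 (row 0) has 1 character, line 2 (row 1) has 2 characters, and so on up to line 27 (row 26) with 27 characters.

r0=0: █
r1=1: ██
r2=10: █.█
r3=11: ████
r4=100: █...█
r5=101: ██..██
r6=110: █.█.█.█
r7=111: ████████
r8=1000: █.......█
r9=1001: ██......██
r10=1010: █.█.....█.█
r11=1011: ████....████
r12=1100: █...█...█...█
r13=1101: ██..██..██..██
r14=1110: █.█.█.█.█.█.█.█
r15=1111: ████████████████
r16=10000: █...............█
r17=10001: ██..............██
r18=10010: █.█.............█.█
r19=10011: ████............████
r20=10100: █...█...........█...█
r21=10101: ██..██..........██..██
r22=10110: █.█.█.█.........█.█.█.█
r23=10111: ████████........████████
r24=11000: █.......█.......█.......█
r25=11001: ██......██......██......██
r26=11010: █.█.....█.█.....█.█.....█.█

Answer: █
██
█.█
████
█...█
██..██
█.█.█.█
████████
█.......█
██......██
█.█.....█.█
████....████
█...█...█...█
██..██..██..██
█.█.█.█.█.█.█.█
████████████████
█...............█
██..............██
█.█.............█.█
████............████
█...█...........█...█
██..██..........██..██
█.█.█.█.........█.█.█.█
████████........████████
█.......█.......█.......█
██......██......██......██
█.█.....█.█.....█.█.....█.█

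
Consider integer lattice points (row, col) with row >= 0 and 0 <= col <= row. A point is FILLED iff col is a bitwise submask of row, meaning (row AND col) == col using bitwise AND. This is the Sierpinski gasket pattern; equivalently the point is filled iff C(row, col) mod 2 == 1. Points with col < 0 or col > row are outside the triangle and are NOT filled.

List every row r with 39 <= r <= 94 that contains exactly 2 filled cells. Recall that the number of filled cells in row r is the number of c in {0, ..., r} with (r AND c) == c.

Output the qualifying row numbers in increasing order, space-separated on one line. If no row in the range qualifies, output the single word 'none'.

Row r has 2^popcount(r) filled cells, so we need popcount(r) = log2(2) = 1.
Scan r = 39..94 and keep those with exactly 1 one-bits:
r=39=100111 popcount=4 -> skip
r=40=101000 popcount=2 -> skip
r=41=101001 popcount=3 -> skip
r=42=101010 popcount=3 -> skip
r=43=101011 popcount=4 -> skip
r=44=101100 popcount=3 -> skip
r=45=101101 popcount=4 -> skip
r=46=101110 popcount=4 -> skip
r=47=101111 popcount=5 -> skip
r=48=110000 popcount=2 -> skip
r=49=110001 popcount=3 -> skip
r=50=110010 popcount=3 -> skip
r=51=110011 popcount=4 -> skip
r=52=110100 popcount=3 -> skip
r=53=110101 popcount=4 -> skip
r=54=110110 popcount=4 -> skip
r=55=110111 popcount=5 -> skip
r=56=111000 popcount=3 -> skip
r=57=111001 popcount=4 -> skip
r=58=111010 popcount=4 -> skip
r=59=111011 popcount=5 -> skip
r=60=111100 popcount=4 -> skip
r=61=111101 popcount=5 -> skip
r=62=111110 popcount=5 -> skip
r=63=111111 popcount=6 -> skip
r=64=1000000 popcount=1 -> KEEP
r=65=1000001 popcount=2 -> skip
r=66=1000010 popcount=2 -> skip
r=67=1000011 popcount=3 -> skip
r=68=1000100 popcount=2 -> skip
r=69=1000101 popcount=3 -> skip
r=70=1000110 popcount=3 -> skip
r=71=1000111 popcount=4 -> skip
r=72=1001000 popcount=2 -> skip
r=73=1001001 popcount=3 -> skip
r=74=1001010 popcount=3 -> skip
r=75=1001011 popcount=4 -> skip
r=76=1001100 popcount=3 -> skip
r=77=1001101 popcount=4 -> skip
r=78=1001110 popcount=4 -> skip
r=79=1001111 popcount=5 -> skip
r=80=1010000 popcount=2 -> skip
r=81=1010001 popcount=3 -> skip
r=82=1010010 popcount=3 -> skip
r=83=1010011 popcount=4 -> skip
r=84=1010100 popcount=3 -> skip
r=85=1010101 popcount=4 -> skip
r=86=1010110 popcount=4 -> skip
r=87=1010111 popcount=5 -> skip
r=88=1011000 popcount=3 -> skip
r=89=1011001 popcount=4 -> skip
r=90=1011010 popcount=4 -> skip
r=91=1011011 popcount=5 -> skip
r=92=1011100 popcount=4 -> skip
r=93=1011101 popcount=5 -> skip
r=94=1011110 popcount=5 -> skip
Kept rows: 64

Answer: 64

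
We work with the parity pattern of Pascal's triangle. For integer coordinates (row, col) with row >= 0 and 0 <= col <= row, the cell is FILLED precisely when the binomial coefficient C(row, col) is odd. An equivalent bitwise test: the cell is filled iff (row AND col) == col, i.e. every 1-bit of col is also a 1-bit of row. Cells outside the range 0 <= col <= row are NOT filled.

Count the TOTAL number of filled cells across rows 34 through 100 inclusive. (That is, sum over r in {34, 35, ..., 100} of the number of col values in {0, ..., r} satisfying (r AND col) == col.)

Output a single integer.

r34=100010 pc2: +4 =4
r35=100011 pc3: +8 =12
r36=100100 pc2: +4 =16
r37=100101 pc3: +8 =24
r38=100110 pc3: +8 =32
r39=100111 pc4: +16 =48
r40=101000 pc2: +4 =52
r41=101001 pc3: +8 =60
r42=101010 pc3: +8 =68
r43=101011 pc4: +16 =84
r44=101100 pc3: +8 =92
r45=101101 pc4: +16 =108
r46=101110 pc4: +16 =124
r47=101111 pc5: +32 =156
r48=110000 pc2: +4 =160
r49=110001 pc3: +8 =168
r50=110010 pc3: +8 =176
r51=110011 pc4: +16 =192
r52=110100 pc3: +8 =200
r53=110101 pc4: +16 =216
r54=110110 pc4: +16 =232
r55=110111 pc5: +32 =264
r56=111000 pc3: +8 =272
r57=111001 pc4: +16 =288
r58=111010 pc4: +16 =304
r59=111011 pc5: +32 =336
r60=111100 pc4: +16 =352
r61=111101 pc5: +32 =384
r62=111110 pc5: +32 =416
r63=111111 pc6: +64 =480
r64=1000000 pc1: +2 =482
r65=1000001 pc2: +4 =486
r66=1000010 pc2: +4 =490
r67=1000011 pc3: +8 =498
r68=1000100 pc2: +4 =502
r69=1000101 pc3: +8 =510
r70=1000110 pc3: +8 =518
r71=1000111 pc4: +16 =534
r72=1001000 pc2: +4 =538
r73=1001001 pc3: +8 =546
r74=1001010 pc3: +8 =554
r75=1001011 pc4: +16 =570
r76=1001100 pc3: +8 =578
r77=1001101 pc4: +16 =594
r78=1001110 pc4: +16 =610
r79=1001111 pc5: +32 =642
r80=1010000 pc2: +4 =646
r81=1010001 pc3: +8 =654
r82=1010010 pc3: +8 =662
r83=1010011 pc4: +16 =678
r84=1010100 pc3: +8 =686
r85=1010101 pc4: +16 =702
r86=1010110 pc4: +16 =718
r87=1010111 pc5: +32 =750
r88=1011000 pc3: +8 =758
r89=1011001 pc4: +16 =774
r90=1011010 pc4: +16 =790
r91=1011011 pc5: +32 =822
r92=1011100 pc4: +16 =838
r93=1011101 pc5: +32 =870
r94=1011110 pc5: +32 =902
r95=1011111 pc6: +64 =966
r96=1100000 pc2: +4 =970
r97=1100001 pc3: +8 =978
r98=1100010 pc3: +8 =986
r99=1100011 pc4: +16 =1002
r100=1100100 pc3: +8 =1010

Answer: 1010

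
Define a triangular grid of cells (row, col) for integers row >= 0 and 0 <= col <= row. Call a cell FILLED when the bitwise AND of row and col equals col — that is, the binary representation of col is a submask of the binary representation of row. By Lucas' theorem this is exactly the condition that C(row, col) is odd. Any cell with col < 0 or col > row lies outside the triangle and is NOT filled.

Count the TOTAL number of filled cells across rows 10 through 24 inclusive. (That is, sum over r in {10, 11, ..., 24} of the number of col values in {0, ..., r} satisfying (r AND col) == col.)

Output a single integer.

r10=1010 pc2: +4 =4
r11=1011 pc3: +8 =12
r12=1100 pc2: +4 =16
r13=1101 pc3: +8 =24
r14=1110 pc3: +8 =32
r15=1111 pc4: +16 =48
r16=10000 pc1: +2 =50
r17=10001 pc2: +4 =54
r18=10010 pc2: +4 =58
r19=10011 pc3: +8 =66
r20=10100 pc2: +4 =70
r21=10101 pc3: +8 =78
r22=10110 pc3: +8 =86
r23=10111 pc4: +16 =102
r24=11000 pc2: +4 =106

Answer: 106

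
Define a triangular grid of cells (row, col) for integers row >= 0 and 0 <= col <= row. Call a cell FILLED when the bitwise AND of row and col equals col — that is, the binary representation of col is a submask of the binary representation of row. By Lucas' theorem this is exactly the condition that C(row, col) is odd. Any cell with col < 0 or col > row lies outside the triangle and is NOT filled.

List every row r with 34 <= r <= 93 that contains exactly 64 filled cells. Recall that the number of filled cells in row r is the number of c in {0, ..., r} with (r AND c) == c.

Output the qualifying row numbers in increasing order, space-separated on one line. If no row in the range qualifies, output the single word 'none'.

Row r has 2^popcount(r) filled cells, so we need popcount(r) = log2(64) = 6.
Scan r = 34..93 and keep those with exactly 6 one-bits:
r=34=100010 popcount=2 -> skip
r=35=100011 popcount=3 -> skip
r=36=100100 popcount=2 -> skip
r=37=100101 popcount=3 -> skip
r=38=100110 popcount=3 -> skip
r=39=100111 popcount=4 -> skip
r=40=101000 popcount=2 -> skip
r=41=101001 popcount=3 -> skip
r=42=101010 popcount=3 -> skip
r=43=101011 popcount=4 -> skip
r=44=101100 popcount=3 -> skip
r=45=101101 popcount=4 -> skip
r=46=101110 popcount=4 -> skip
r=47=101111 popcount=5 -> skip
r=48=110000 popcount=2 -> skip
r=49=110001 popcount=3 -> skip
r=50=110010 popcount=3 -> skip
r=51=110011 popcount=4 -> skip
r=52=110100 popcount=3 -> skip
r=53=110101 popcount=4 -> skip
r=54=110110 popcount=4 -> skip
r=55=110111 popcount=5 -> skip
r=56=111000 popcount=3 -> skip
r=57=111001 popcount=4 -> skip
r=58=111010 popcount=4 -> skip
r=59=111011 popcount=5 -> skip
r=60=111100 popcount=4 -> skip
r=61=111101 popcount=5 -> skip
r=62=111110 popcount=5 -> skip
r=63=111111 popcount=6 -> KEEP
r=64=1000000 popcount=1 -> skip
r=65=1000001 popcount=2 -> skip
r=66=1000010 popcount=2 -> skip
r=67=1000011 popcount=3 -> skip
r=68=1000100 popcount=2 -> skip
r=69=1000101 popcount=3 -> skip
r=70=1000110 popcount=3 -> skip
r=71=1000111 popcount=4 -> skip
r=72=1001000 popcount=2 -> skip
r=73=1001001 popcount=3 -> skip
r=74=1001010 popcount=3 -> skip
r=75=1001011 popcount=4 -> skip
r=76=1001100 popcount=3 -> skip
r=77=1001101 popcount=4 -> skip
r=78=1001110 popcount=4 -> skip
r=79=1001111 popcount=5 -> skip
r=80=1010000 popcount=2 -> skip
r=81=1010001 popcount=3 -> skip
r=82=1010010 popcount=3 -> skip
r=83=1010011 popcount=4 -> skip
r=84=1010100 popcount=3 -> skip
r=85=1010101 popcount=4 -> skip
r=86=1010110 popcount=4 -> skip
r=87=1010111 popcount=5 -> skip
r=88=1011000 popcount=3 -> skip
r=89=1011001 popcount=4 -> skip
r=90=1011010 popcount=4 -> skip
r=91=1011011 popcount=5 -> skip
r=92=1011100 popcount=4 -> skip
r=93=1011101 popcount=5 -> skip
Kept rows: 63

Answer: 63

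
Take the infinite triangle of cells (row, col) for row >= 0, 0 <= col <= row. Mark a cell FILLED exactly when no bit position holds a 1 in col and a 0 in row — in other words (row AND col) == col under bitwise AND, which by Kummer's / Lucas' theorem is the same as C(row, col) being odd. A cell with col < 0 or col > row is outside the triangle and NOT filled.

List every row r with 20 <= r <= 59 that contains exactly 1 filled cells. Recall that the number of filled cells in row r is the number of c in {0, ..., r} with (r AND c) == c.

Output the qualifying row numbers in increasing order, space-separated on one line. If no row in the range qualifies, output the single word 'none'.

Row r has 2^popcount(r) filled cells, so we need popcount(r) = log2(1) = 0.
Scan r = 20..59 and keep those with exactly 0 one-bits:
r=20=10100 popcount=2 -> skip
r=21=10101 popcount=3 -> skip
r=22=10110 popcount=3 -> skip
r=23=10111 popcount=4 -> skip
r=24=11000 popcount=2 -> skip
r=25=11001 popcount=3 -> skip
r=26=11010 popcount=3 -> skip
r=27=11011 popcount=4 -> skip
r=28=11100 popcount=3 -> skip
r=29=11101 popcount=4 -> skip
r=30=11110 popcount=4 -> skip
r=31=11111 popcount=5 -> skip
r=32=100000 popcount=1 -> skip
r=33=100001 popcount=2 -> skip
r=34=100010 popcount=2 -> skip
r=35=100011 popcount=3 -> skip
r=36=100100 popcount=2 -> skip
r=37=100101 popcount=3 -> skip
r=38=100110 popcount=3 -> skip
r=39=100111 popcount=4 -> skip
r=40=101000 popcount=2 -> skip
r=41=101001 popcount=3 -> skip
r=42=101010 popcount=3 -> skip
r=43=101011 popcount=4 -> skip
r=44=101100 popcount=3 -> skip
r=45=101101 popcount=4 -> skip
r=46=101110 popcount=4 -> skip
r=47=101111 popcount=5 -> skip
r=48=110000 popcount=2 -> skip
r=49=110001 popcount=3 -> skip
r=50=110010 popcount=3 -> skip
r=51=110011 popcount=4 -> skip
r=52=110100 popcount=3 -> skip
r=53=110101 popcount=4 -> skip
r=54=110110 popcount=4 -> skip
r=55=110111 popcount=5 -> skip
r=56=111000 popcount=3 -> skip
r=57=111001 popcount=4 -> skip
r=58=111010 popcount=4 -> skip
r=59=111011 popcount=5 -> skip
Kept rows: none

Answer: none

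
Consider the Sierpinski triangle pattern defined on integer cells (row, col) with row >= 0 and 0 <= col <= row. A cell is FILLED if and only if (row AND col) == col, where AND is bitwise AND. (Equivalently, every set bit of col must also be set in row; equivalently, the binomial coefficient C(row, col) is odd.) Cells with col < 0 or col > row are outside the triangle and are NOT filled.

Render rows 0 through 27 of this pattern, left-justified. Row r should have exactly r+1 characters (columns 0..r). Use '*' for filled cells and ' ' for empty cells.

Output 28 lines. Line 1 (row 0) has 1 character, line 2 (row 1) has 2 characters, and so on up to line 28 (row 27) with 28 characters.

r0=0: *
r1=1: **
r2=10: * *
r3=11: ****
r4=100: *   *
r5=101: **  **
r6=110: * * * *
r7=111: ********
r8=1000: *       *
r9=1001: **      **
r10=1010: * *     * *
r11=1011: ****    ****
r12=1100: *   *   *   *
r13=1101: **  **  **  **
r14=1110: * * * * * * * *
r15=1111: ****************
r16=10000: *               *
r17=10001: **              **
r18=10010: * *             * *
r19=10011: ****            ****
r20=10100: *   *           *   *
r21=10101: **  **          **  **
r22=10110: * * * *         * * * *
r23=10111: ********        ********
r24=11000: *       *       *       *
r25=11001: **      **      **      **
r26=11010: * *     * *     * *     * *
r27=11011: ****    ****    ****    ****

Answer: *
**
* *
****
*   *
**  **
* * * *
********
*       *
**      **
* *     * *
****    ****
*   *   *   *
**  **  **  **
* * * * * * * *
****************
*               *
**              **
* *             * *
****            ****
*   *           *   *
**  **          **  **
* * * *         * * * *
********        ********
*       *       *       *
**      **      **      **
* *     * *     * *     * *
****    ****    ****    ****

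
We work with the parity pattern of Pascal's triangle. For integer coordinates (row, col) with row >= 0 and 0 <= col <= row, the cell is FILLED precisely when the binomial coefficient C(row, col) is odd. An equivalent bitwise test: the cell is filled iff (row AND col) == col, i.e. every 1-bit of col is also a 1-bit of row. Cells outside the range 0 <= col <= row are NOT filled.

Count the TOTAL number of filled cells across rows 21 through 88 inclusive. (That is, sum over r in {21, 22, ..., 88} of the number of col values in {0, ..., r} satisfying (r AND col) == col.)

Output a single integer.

Answer: 904

Derivation:
r21=10101 pc3: +8 =8
r22=10110 pc3: +8 =16
r23=10111 pc4: +16 =32
r24=11000 pc2: +4 =36
r25=11001 pc3: +8 =44
r26=11010 pc3: +8 =52
r27=11011 pc4: +16 =68
r28=11100 pc3: +8 =76
r29=11101 pc4: +16 =92
r30=11110 pc4: +16 =108
r31=11111 pc5: +32 =140
r32=100000 pc1: +2 =142
r33=100001 pc2: +4 =146
r34=100010 pc2: +4 =150
r35=100011 pc3: +8 =158
r36=100100 pc2: +4 =162
r37=100101 pc3: +8 =170
r38=100110 pc3: +8 =178
r39=100111 pc4: +16 =194
r40=101000 pc2: +4 =198
r41=101001 pc3: +8 =206
r42=101010 pc3: +8 =214
r43=101011 pc4: +16 =230
r44=101100 pc3: +8 =238
r45=101101 pc4: +16 =254
r46=101110 pc4: +16 =270
r47=101111 pc5: +32 =302
r48=110000 pc2: +4 =306
r49=110001 pc3: +8 =314
r50=110010 pc3: +8 =322
r51=110011 pc4: +16 =338
r52=110100 pc3: +8 =346
r53=110101 pc4: +16 =362
r54=110110 pc4: +16 =378
r55=110111 pc5: +32 =410
r56=111000 pc3: +8 =418
r57=111001 pc4: +16 =434
r58=111010 pc4: +16 =450
r59=111011 pc5: +32 =482
r60=111100 pc4: +16 =498
r61=111101 pc5: +32 =530
r62=111110 pc5: +32 =562
r63=111111 pc6: +64 =626
r64=1000000 pc1: +2 =628
r65=1000001 pc2: +4 =632
r66=1000010 pc2: +4 =636
r67=1000011 pc3: +8 =644
r68=1000100 pc2: +4 =648
r69=1000101 pc3: +8 =656
r70=1000110 pc3: +8 =664
r71=1000111 pc4: +16 =680
r72=1001000 pc2: +4 =684
r73=1001001 pc3: +8 =692
r74=1001010 pc3: +8 =700
r75=1001011 pc4: +16 =716
r76=1001100 pc3: +8 =724
r77=1001101 pc4: +16 =740
r78=1001110 pc4: +16 =756
r79=1001111 pc5: +32 =788
r80=1010000 pc2: +4 =792
r81=1010001 pc3: +8 =800
r82=1010010 pc3: +8 =808
r83=1010011 pc4: +16 =824
r84=1010100 pc3: +8 =832
r85=1010101 pc4: +16 =848
r86=1010110 pc4: +16 =864
r87=1010111 pc5: +32 =896
r88=1011000 pc3: +8 =904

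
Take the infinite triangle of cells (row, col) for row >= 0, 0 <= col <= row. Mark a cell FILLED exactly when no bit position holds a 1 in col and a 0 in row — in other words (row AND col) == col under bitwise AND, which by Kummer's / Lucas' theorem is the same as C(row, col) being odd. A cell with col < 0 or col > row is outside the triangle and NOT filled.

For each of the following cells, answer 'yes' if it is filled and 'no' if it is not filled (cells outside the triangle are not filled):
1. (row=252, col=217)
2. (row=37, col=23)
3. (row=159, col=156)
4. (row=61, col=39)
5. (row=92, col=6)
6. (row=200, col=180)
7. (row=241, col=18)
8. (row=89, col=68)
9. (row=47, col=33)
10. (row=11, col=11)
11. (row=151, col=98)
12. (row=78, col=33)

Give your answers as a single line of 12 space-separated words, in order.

(252,217): row=0b11111100, col=0b11011001, row AND col = 0b11011000 = 216; 216 != 217 -> empty
(37,23): row=0b100101, col=0b10111, row AND col = 0b101 = 5; 5 != 23 -> empty
(159,156): row=0b10011111, col=0b10011100, row AND col = 0b10011100 = 156; 156 == 156 -> filled
(61,39): row=0b111101, col=0b100111, row AND col = 0b100101 = 37; 37 != 39 -> empty
(92,6): row=0b1011100, col=0b110, row AND col = 0b100 = 4; 4 != 6 -> empty
(200,180): row=0b11001000, col=0b10110100, row AND col = 0b10000000 = 128; 128 != 180 -> empty
(241,18): row=0b11110001, col=0b10010, row AND col = 0b10000 = 16; 16 != 18 -> empty
(89,68): row=0b1011001, col=0b1000100, row AND col = 0b1000000 = 64; 64 != 68 -> empty
(47,33): row=0b101111, col=0b100001, row AND col = 0b100001 = 33; 33 == 33 -> filled
(11,11): row=0b1011, col=0b1011, row AND col = 0b1011 = 11; 11 == 11 -> filled
(151,98): row=0b10010111, col=0b1100010, row AND col = 0b10 = 2; 2 != 98 -> empty
(78,33): row=0b1001110, col=0b100001, row AND col = 0b0 = 0; 0 != 33 -> empty

Answer: no no yes no no no no no yes yes no no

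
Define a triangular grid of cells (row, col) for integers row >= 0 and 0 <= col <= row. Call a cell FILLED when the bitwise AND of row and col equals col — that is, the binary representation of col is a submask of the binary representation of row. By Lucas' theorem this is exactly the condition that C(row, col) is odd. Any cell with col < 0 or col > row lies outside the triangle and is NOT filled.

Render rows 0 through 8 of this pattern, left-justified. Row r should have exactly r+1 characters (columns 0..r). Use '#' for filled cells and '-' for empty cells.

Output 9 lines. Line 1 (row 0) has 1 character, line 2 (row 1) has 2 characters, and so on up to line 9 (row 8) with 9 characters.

Answer: #
##
#-#
####
#---#
##--##
#-#-#-#
########
#-------#

Derivation:
r0=0: #
r1=1: ##
r2=10: #-#
r3=11: ####
r4=100: #---#
r5=101: ##--##
r6=110: #-#-#-#
r7=111: ########
r8=1000: #-------#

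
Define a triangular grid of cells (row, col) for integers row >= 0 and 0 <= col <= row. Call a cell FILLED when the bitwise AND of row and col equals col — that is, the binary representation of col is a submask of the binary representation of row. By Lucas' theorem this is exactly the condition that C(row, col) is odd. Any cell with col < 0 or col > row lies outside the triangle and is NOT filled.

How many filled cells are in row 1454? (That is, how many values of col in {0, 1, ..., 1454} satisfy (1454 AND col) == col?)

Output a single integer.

1454 in binary = 10110101110
popcount(1454) = number of 1-bits in 10110101110 = 7
A col c satisfies (1454 AND c) == c iff every set bit of c is also set in 1454; each of the 7 set bits of 1454 can independently be on or off in c.
count = 2^7 = 128

Answer: 128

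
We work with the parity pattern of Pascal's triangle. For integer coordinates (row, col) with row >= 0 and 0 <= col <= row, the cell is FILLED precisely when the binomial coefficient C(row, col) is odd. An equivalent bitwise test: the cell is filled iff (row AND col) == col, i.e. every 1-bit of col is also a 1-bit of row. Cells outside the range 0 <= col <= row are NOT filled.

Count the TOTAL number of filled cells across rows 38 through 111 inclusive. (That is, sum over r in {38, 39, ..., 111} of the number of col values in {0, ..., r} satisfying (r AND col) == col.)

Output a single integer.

Answer: 1266

Derivation:
r38=100110 pc3: +8 =8
r39=100111 pc4: +16 =24
r40=101000 pc2: +4 =28
r41=101001 pc3: +8 =36
r42=101010 pc3: +8 =44
r43=101011 pc4: +16 =60
r44=101100 pc3: +8 =68
r45=101101 pc4: +16 =84
r46=101110 pc4: +16 =100
r47=101111 pc5: +32 =132
r48=110000 pc2: +4 =136
r49=110001 pc3: +8 =144
r50=110010 pc3: +8 =152
r51=110011 pc4: +16 =168
r52=110100 pc3: +8 =176
r53=110101 pc4: +16 =192
r54=110110 pc4: +16 =208
r55=110111 pc5: +32 =240
r56=111000 pc3: +8 =248
r57=111001 pc4: +16 =264
r58=111010 pc4: +16 =280
r59=111011 pc5: +32 =312
r60=111100 pc4: +16 =328
r61=111101 pc5: +32 =360
r62=111110 pc5: +32 =392
r63=111111 pc6: +64 =456
r64=1000000 pc1: +2 =458
r65=1000001 pc2: +4 =462
r66=1000010 pc2: +4 =466
r67=1000011 pc3: +8 =474
r68=1000100 pc2: +4 =478
r69=1000101 pc3: +8 =486
r70=1000110 pc3: +8 =494
r71=1000111 pc4: +16 =510
r72=1001000 pc2: +4 =514
r73=1001001 pc3: +8 =522
r74=1001010 pc3: +8 =530
r75=1001011 pc4: +16 =546
r76=1001100 pc3: +8 =554
r77=1001101 pc4: +16 =570
r78=1001110 pc4: +16 =586
r79=1001111 pc5: +32 =618
r80=1010000 pc2: +4 =622
r81=1010001 pc3: +8 =630
r82=1010010 pc3: +8 =638
r83=1010011 pc4: +16 =654
r84=1010100 pc3: +8 =662
r85=1010101 pc4: +16 =678
r86=1010110 pc4: +16 =694
r87=1010111 pc5: +32 =726
r88=1011000 pc3: +8 =734
r89=1011001 pc4: +16 =750
r90=1011010 pc4: +16 =766
r91=1011011 pc5: +32 =798
r92=1011100 pc4: +16 =814
r93=1011101 pc5: +32 =846
r94=1011110 pc5: +32 =878
r95=1011111 pc6: +64 =942
r96=1100000 pc2: +4 =946
r97=1100001 pc3: +8 =954
r98=1100010 pc3: +8 =962
r99=1100011 pc4: +16 =978
r100=1100100 pc3: +8 =986
r101=1100101 pc4: +16 =1002
r102=1100110 pc4: +16 =1018
r103=1100111 pc5: +32 =1050
r104=1101000 pc3: +8 =1058
r105=1101001 pc4: +16 =1074
r106=1101010 pc4: +16 =1090
r107=1101011 pc5: +32 =1122
r108=1101100 pc4: +16 =1138
r109=1101101 pc5: +32 =1170
r110=1101110 pc5: +32 =1202
r111=1101111 pc6: +64 =1266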